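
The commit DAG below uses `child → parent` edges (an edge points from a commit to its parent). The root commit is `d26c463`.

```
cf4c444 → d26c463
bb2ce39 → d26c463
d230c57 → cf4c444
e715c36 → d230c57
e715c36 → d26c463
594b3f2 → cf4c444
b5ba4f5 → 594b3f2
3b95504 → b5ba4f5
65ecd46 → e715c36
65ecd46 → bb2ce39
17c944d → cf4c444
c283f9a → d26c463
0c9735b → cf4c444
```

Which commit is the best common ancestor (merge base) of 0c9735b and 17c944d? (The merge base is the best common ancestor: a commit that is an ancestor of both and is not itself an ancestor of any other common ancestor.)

cf4c444

Ancestors of 0c9735b: {0c9735b, cf4c444, d26c463}.
Ancestors of 17c944d: {17c944d, cf4c444, d26c463}.
Common ancestors: {cf4c444, d26c463}.
Among these, cf4c444 is not an ancestor of any other common ancestor — it is the merge base.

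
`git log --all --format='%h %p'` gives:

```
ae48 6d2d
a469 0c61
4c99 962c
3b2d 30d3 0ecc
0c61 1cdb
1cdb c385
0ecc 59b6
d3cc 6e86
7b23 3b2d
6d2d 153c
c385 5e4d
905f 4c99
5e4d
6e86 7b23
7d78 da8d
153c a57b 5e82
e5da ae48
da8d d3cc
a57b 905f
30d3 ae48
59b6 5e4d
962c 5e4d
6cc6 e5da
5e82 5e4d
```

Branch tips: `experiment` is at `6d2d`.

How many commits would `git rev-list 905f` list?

Walking parent pointers from 905f: reachable set = {4c99, 5e4d, 905f, 962c}.
That is 4 commits.

4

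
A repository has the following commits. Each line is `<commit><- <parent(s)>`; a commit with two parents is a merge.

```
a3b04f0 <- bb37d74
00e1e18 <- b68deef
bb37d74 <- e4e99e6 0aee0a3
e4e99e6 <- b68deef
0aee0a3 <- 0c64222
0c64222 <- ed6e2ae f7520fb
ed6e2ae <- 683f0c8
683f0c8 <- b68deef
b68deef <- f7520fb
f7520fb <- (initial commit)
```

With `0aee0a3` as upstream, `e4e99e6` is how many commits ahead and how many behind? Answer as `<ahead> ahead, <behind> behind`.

1 ahead, 4 behind

Reachable from e4e99e6: {b68deef, e4e99e6, f7520fb}.
Reachable from 0aee0a3: {0aee0a3, 0c64222, 683f0c8, b68deef, ed6e2ae, f7520fb}.
Only in e4e99e6's history (ahead): {e4e99e6} — 1.
Only in 0aee0a3's history (behind): {0aee0a3, 0c64222, 683f0c8, ed6e2ae} — 4.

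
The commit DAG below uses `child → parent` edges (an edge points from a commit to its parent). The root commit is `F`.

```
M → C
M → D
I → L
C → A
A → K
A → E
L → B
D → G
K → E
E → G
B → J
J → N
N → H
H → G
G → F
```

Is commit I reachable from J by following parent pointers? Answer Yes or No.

No

Ancestors of J: {F, G, H, J, N}.
I is not in that set, so it is not an ancestor of J.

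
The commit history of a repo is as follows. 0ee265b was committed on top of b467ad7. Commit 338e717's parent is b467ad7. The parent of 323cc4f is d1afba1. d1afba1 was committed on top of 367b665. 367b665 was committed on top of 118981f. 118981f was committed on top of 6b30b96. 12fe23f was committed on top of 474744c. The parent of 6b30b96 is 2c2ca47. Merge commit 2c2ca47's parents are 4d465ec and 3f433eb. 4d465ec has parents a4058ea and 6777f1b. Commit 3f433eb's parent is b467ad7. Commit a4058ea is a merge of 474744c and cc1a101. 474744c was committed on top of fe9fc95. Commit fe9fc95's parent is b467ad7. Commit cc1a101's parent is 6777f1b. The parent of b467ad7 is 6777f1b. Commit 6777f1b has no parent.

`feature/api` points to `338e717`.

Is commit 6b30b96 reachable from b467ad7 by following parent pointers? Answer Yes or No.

Ancestors of b467ad7: {6777f1b, b467ad7}.
6b30b96 is not in that set, so it is not an ancestor of b467ad7.

No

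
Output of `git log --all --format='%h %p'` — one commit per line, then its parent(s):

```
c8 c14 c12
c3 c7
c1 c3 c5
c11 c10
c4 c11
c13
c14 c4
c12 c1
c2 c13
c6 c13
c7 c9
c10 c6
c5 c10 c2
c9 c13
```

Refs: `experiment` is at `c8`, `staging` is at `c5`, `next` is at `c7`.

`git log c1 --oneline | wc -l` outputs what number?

Walking parent pointers from c1: reachable set = {c1, c10, c13, c2, c3, c5, c6, c7, c9}.
That is 9 commits.

9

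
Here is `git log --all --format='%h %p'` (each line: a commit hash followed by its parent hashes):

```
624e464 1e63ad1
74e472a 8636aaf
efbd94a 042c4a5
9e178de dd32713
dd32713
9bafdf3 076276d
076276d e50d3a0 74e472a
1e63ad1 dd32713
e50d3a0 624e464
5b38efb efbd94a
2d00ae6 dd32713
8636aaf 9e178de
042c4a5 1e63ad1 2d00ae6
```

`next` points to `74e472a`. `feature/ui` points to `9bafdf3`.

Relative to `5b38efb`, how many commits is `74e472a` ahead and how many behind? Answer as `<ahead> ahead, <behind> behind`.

3 ahead, 5 behind

Reachable from 74e472a: {74e472a, 8636aaf, 9e178de, dd32713}.
Reachable from 5b38efb: {042c4a5, 1e63ad1, 2d00ae6, 5b38efb, dd32713, efbd94a}.
Only in 74e472a's history (ahead): {74e472a, 8636aaf, 9e178de} — 3.
Only in 5b38efb's history (behind): {042c4a5, 1e63ad1, 2d00ae6, 5b38efb, efbd94a} — 5.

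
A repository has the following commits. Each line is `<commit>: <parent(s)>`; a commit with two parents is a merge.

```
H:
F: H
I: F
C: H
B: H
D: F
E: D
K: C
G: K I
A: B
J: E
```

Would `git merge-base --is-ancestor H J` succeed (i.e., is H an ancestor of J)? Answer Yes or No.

Ancestors of J (commits reachable by following parents): {D, E, F, H, J}.
H is in that set, so it is an ancestor of J.

Yes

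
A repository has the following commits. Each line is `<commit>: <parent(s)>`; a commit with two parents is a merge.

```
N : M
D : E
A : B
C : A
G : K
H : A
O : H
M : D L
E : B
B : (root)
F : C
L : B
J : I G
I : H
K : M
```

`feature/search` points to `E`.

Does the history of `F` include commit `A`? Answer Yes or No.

Yes

Ancestors of F (commits reachable by following parents): {A, B, C, F}.
A is in that set, so it is an ancestor of F.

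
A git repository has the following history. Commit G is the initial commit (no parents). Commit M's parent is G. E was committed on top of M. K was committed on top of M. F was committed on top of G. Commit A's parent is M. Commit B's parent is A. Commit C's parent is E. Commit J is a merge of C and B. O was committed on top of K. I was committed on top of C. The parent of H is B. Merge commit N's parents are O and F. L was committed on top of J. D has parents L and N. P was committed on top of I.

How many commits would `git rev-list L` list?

Walking parent pointers from L: reachable set = {A, B, C, E, G, J, L, M}.
That is 8 commits.

8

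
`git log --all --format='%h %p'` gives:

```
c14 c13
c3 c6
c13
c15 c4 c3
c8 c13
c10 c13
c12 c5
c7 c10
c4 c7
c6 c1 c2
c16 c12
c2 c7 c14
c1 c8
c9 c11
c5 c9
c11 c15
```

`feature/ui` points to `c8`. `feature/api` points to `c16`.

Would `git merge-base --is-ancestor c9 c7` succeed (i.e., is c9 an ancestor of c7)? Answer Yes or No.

Ancestors of c7: {c10, c13, c7}.
c9 is not in that set, so it is not an ancestor of c7.

No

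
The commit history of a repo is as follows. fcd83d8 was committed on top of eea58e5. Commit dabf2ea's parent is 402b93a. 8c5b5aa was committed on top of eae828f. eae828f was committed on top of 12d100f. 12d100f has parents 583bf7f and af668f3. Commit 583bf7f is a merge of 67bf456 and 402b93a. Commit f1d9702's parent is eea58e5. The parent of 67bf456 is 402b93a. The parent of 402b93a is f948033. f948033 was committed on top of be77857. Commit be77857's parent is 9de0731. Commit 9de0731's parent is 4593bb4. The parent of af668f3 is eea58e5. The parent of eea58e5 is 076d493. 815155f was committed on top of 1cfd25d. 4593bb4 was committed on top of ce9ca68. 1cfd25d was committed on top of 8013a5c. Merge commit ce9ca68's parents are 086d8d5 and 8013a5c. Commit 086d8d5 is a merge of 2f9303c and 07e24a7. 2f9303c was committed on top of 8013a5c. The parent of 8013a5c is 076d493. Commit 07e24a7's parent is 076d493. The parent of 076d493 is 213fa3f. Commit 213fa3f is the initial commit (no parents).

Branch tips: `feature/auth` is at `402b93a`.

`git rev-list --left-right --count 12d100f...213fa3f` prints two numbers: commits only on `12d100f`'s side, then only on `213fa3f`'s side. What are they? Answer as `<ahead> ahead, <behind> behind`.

Reachable from 12d100f: {076d493, 07e24a7, 086d8d5, 12d100f, 213fa3f, 2f9303c, 402b93a, 4593bb4, 583bf7f, 67bf456, 8013a5c, 9de0731, af668f3, be77857, ce9ca68, eea58e5, f948033}.
Reachable from 213fa3f: {213fa3f}.
Only in 12d100f's history (ahead): {076d493, 07e24a7, 086d8d5, 12d100f, 2f9303c, 402b93a, 4593bb4, 583bf7f, 67bf456, 8013a5c, 9de0731, af668f3, be77857, ce9ca68, eea58e5, f948033} — 16.
Only in 213fa3f's history (behind): {} — 0.

16 ahead, 0 behind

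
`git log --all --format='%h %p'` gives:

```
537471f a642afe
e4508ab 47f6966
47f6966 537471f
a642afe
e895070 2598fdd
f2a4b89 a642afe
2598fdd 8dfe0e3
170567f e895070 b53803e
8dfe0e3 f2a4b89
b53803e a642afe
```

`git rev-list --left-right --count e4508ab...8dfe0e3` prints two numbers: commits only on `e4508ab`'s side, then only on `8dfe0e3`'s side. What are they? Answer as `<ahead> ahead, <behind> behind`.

3 ahead, 2 behind

Reachable from e4508ab: {47f6966, 537471f, a642afe, e4508ab}.
Reachable from 8dfe0e3: {8dfe0e3, a642afe, f2a4b89}.
Only in e4508ab's history (ahead): {47f6966, 537471f, e4508ab} — 3.
Only in 8dfe0e3's history (behind): {8dfe0e3, f2a4b89} — 2.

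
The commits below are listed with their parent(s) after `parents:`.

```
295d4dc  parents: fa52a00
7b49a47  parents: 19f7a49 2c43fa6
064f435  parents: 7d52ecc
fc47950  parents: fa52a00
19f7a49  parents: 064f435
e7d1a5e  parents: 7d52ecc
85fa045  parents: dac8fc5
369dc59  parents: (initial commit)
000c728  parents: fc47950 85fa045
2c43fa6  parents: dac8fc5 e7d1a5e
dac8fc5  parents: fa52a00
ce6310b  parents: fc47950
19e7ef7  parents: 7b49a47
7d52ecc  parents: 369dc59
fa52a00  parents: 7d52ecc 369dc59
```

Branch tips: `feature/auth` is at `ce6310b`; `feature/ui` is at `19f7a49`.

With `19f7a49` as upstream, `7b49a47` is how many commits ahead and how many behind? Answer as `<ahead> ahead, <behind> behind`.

5 ahead, 0 behind

Reachable from 7b49a47: {064f435, 19f7a49, 2c43fa6, 369dc59, 7b49a47, 7d52ecc, dac8fc5, e7d1a5e, fa52a00}.
Reachable from 19f7a49: {064f435, 19f7a49, 369dc59, 7d52ecc}.
Only in 7b49a47's history (ahead): {2c43fa6, 7b49a47, dac8fc5, e7d1a5e, fa52a00} — 5.
Only in 19f7a49's history (behind): {} — 0.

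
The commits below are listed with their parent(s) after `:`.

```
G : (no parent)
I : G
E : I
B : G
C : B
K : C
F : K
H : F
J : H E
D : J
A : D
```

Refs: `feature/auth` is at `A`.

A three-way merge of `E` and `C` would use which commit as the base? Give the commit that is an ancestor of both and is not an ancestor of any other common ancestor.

Ancestors of E: {E, G, I}.
Ancestors of C: {B, C, G}.
Common ancestors: {G}.
The only common ancestor is G, so it is the merge base.

G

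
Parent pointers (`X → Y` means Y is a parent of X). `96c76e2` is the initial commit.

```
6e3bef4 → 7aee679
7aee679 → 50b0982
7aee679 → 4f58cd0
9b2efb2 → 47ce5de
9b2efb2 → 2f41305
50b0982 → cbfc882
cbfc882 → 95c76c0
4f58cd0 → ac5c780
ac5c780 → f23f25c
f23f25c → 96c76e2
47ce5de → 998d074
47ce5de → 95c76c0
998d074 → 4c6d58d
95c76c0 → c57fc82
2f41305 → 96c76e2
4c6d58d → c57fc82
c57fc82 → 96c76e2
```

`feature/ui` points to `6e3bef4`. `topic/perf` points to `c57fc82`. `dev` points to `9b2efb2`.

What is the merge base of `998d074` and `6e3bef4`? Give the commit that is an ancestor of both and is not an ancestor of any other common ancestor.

c57fc82

Ancestors of 998d074: {4c6d58d, 96c76e2, 998d074, c57fc82}.
Ancestors of 6e3bef4: {4f58cd0, 50b0982, 6e3bef4, 7aee679, 95c76c0, 96c76e2, ac5c780, c57fc82, cbfc882, f23f25c}.
Common ancestors: {96c76e2, c57fc82}.
Among these, c57fc82 is not an ancestor of any other common ancestor — it is the merge base.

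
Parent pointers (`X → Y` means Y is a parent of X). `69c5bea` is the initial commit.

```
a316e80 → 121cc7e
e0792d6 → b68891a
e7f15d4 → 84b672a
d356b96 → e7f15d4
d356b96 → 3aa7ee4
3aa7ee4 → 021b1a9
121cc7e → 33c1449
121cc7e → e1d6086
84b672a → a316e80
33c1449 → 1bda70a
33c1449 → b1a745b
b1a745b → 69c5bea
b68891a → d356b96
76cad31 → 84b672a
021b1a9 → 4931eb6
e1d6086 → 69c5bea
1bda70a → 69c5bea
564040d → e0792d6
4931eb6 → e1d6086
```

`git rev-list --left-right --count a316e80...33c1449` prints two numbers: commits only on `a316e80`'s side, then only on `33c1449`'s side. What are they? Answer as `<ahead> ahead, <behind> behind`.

Reachable from a316e80: {121cc7e, 1bda70a, 33c1449, 69c5bea, a316e80, b1a745b, e1d6086}.
Reachable from 33c1449: {1bda70a, 33c1449, 69c5bea, b1a745b}.
Only in a316e80's history (ahead): {121cc7e, a316e80, e1d6086} — 3.
Only in 33c1449's history (behind): {} — 0.

3 ahead, 0 behind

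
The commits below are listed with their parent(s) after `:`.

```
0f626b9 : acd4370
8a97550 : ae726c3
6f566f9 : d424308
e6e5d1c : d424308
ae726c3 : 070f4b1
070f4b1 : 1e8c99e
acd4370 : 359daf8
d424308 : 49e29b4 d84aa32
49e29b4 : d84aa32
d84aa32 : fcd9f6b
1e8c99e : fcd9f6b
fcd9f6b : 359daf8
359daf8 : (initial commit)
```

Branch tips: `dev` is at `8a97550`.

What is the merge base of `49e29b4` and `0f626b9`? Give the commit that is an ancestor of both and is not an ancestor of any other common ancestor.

359daf8

Ancestors of 49e29b4: {359daf8, 49e29b4, d84aa32, fcd9f6b}.
Ancestors of 0f626b9: {0f626b9, 359daf8, acd4370}.
Common ancestors: {359daf8}.
The only common ancestor is 359daf8, so it is the merge base.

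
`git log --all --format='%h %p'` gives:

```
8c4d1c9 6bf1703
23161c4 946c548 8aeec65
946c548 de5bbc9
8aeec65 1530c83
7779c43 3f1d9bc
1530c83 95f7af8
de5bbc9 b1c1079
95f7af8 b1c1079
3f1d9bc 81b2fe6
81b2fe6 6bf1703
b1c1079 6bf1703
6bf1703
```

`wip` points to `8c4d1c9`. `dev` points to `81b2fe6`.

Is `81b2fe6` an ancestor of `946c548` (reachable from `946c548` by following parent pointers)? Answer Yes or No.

Ancestors of 946c548: {6bf1703, 946c548, b1c1079, de5bbc9}.
81b2fe6 is not in that set, so it is not an ancestor of 946c548.

No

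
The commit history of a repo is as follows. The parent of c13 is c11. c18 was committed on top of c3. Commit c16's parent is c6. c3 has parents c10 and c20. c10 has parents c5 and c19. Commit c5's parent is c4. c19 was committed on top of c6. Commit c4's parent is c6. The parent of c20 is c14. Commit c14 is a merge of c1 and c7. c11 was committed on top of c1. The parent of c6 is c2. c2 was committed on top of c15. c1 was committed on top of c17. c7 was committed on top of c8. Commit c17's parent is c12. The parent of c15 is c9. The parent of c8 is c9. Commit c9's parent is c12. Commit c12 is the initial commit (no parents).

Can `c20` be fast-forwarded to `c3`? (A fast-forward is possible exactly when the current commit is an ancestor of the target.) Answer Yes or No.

Yes

A fast-forward from c20 to c3 is possible iff c20 is an ancestor of c3.
Ancestors of c3: {c1, c10, c12, c14, c15, c17, c19, c2, c20, c3, c4, c5, c6, c7, c8, c9}.
c20 is among them, so fast-forward is possible.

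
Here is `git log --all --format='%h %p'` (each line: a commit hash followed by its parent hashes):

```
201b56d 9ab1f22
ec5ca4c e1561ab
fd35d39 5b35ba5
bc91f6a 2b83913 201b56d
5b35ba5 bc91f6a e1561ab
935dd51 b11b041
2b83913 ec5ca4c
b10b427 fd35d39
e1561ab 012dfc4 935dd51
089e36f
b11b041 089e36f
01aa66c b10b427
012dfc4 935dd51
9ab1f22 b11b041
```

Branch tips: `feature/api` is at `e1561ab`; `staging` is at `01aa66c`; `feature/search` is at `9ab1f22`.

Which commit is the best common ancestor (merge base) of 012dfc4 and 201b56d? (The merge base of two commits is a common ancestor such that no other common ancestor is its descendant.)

Ancestors of 012dfc4: {012dfc4, 089e36f, 935dd51, b11b041}.
Ancestors of 201b56d: {089e36f, 201b56d, 9ab1f22, b11b041}.
Common ancestors: {089e36f, b11b041}.
Among these, b11b041 is not an ancestor of any other common ancestor — it is the merge base.

b11b041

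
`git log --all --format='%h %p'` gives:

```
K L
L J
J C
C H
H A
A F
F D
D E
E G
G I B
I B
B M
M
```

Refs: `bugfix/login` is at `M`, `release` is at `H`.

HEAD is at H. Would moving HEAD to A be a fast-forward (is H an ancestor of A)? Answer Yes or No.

No

A fast-forward from H to A is possible iff H is an ancestor of A.
Ancestors of A: {A, B, D, E, F, G, I, M}.
H is not among them, so fast-forward is not possible.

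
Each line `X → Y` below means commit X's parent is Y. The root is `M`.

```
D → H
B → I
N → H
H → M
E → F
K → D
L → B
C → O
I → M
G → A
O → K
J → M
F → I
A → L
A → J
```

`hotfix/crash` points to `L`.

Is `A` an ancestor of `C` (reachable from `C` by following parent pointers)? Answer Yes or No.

No

Ancestors of C: {C, D, H, K, M, O}.
A is not in that set, so it is not an ancestor of C.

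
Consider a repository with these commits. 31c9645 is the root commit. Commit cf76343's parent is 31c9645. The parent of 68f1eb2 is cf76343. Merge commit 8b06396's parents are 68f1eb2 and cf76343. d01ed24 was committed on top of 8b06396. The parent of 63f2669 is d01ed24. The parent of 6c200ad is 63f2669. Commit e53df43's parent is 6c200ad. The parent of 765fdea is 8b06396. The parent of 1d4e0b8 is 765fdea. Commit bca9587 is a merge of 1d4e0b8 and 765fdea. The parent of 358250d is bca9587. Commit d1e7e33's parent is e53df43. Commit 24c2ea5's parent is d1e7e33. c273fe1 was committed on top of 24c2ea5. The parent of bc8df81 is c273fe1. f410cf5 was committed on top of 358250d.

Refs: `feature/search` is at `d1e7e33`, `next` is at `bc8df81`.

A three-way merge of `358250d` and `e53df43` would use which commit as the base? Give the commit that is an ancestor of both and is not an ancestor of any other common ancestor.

Ancestors of 358250d: {1d4e0b8, 31c9645, 358250d, 68f1eb2, 765fdea, 8b06396, bca9587, cf76343}.
Ancestors of e53df43: {31c9645, 63f2669, 68f1eb2, 6c200ad, 8b06396, cf76343, d01ed24, e53df43}.
Common ancestors: {31c9645, 68f1eb2, 8b06396, cf76343}.
Among these, 8b06396 is not an ancestor of any other common ancestor — it is the merge base.

8b06396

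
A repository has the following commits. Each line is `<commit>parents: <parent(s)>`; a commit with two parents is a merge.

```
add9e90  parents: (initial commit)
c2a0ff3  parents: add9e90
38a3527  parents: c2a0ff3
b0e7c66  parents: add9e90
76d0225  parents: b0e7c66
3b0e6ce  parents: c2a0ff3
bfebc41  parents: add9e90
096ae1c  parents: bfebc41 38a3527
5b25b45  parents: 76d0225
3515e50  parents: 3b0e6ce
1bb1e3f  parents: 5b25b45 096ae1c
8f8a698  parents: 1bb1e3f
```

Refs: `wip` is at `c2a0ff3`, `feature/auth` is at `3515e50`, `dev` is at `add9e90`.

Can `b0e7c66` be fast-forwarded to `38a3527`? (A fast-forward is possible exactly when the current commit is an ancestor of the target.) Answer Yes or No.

A fast-forward from b0e7c66 to 38a3527 is possible iff b0e7c66 is an ancestor of 38a3527.
Ancestors of 38a3527: {38a3527, add9e90, c2a0ff3}.
b0e7c66 is not among them, so fast-forward is not possible.

No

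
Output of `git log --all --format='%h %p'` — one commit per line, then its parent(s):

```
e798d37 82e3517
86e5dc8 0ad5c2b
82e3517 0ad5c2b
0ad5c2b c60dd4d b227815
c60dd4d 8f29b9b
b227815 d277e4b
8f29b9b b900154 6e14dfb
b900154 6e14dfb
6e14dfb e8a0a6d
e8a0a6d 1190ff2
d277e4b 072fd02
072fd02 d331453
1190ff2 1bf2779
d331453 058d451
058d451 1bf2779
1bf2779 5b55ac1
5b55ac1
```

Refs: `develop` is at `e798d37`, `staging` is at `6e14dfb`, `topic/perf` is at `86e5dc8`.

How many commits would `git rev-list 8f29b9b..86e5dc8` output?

Reachable from 86e5dc8: {058d451, 072fd02, 0ad5c2b, 1190ff2, 1bf2779, 5b55ac1, 6e14dfb, 86e5dc8, 8f29b9b, b227815, b900154, c60dd4d, d277e4b, d331453, e8a0a6d}.
Reachable from 8f29b9b: {1190ff2, 1bf2779, 5b55ac1, 6e14dfb, 8f29b9b, b900154, e8a0a6d}.
In 86e5dc8's history but not 8f29b9b's: {058d451, 072fd02, 0ad5c2b, 86e5dc8, b227815, c60dd4d, d277e4b, d331453} — 8 commits.

8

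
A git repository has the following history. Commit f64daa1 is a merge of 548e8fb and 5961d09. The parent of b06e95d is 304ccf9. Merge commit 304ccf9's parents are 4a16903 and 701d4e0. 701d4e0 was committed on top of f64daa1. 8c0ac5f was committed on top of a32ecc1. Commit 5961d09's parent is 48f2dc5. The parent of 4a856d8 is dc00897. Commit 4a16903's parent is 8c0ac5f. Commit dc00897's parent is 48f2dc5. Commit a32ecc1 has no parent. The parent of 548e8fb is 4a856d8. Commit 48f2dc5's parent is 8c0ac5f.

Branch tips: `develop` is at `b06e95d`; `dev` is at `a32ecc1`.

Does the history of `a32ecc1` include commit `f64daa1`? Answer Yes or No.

Ancestors of a32ecc1: {a32ecc1}.
f64daa1 is not in that set, so it is not an ancestor of a32ecc1.

No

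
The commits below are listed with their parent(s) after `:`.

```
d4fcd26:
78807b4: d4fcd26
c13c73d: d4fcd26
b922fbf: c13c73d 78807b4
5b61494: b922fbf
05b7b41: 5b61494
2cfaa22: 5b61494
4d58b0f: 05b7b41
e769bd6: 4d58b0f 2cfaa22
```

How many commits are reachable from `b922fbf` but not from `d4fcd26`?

3

Reachable from b922fbf: {78807b4, b922fbf, c13c73d, d4fcd26}.
Reachable from d4fcd26: {d4fcd26}.
In b922fbf's history but not d4fcd26's: {78807b4, b922fbf, c13c73d} — 3 commits.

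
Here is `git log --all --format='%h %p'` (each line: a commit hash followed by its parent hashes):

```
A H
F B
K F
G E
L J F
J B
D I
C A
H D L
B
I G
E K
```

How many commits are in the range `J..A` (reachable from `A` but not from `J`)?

Reachable from A: {A, B, D, E, F, G, H, I, J, K, L}.
Reachable from J: {B, J}.
In A's history but not J's: {A, D, E, F, G, H, I, K, L} — 9 commits.

9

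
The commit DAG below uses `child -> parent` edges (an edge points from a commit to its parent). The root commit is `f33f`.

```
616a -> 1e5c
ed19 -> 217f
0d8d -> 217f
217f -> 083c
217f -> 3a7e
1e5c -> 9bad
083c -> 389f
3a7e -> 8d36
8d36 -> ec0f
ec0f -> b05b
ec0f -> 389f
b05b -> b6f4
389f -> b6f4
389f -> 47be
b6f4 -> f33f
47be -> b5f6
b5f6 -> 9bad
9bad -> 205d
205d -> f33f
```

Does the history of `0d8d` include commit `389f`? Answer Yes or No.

Yes

Ancestors of 0d8d (commits reachable by following parents): {083c, 0d8d, 205d, 217f, 389f, 3a7e, 47be, 8d36, 9bad, b05b, b5f6, b6f4, ec0f, f33f}.
389f is in that set, so it is an ancestor of 0d8d.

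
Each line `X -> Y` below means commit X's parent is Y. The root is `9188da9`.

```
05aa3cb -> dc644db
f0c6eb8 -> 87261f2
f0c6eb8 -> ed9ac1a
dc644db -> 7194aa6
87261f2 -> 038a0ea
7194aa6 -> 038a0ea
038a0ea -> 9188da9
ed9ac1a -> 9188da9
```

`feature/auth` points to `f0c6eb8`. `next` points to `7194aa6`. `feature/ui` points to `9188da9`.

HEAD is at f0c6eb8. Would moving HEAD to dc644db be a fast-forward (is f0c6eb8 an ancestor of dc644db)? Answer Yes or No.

A fast-forward from f0c6eb8 to dc644db is possible iff f0c6eb8 is an ancestor of dc644db.
Ancestors of dc644db: {038a0ea, 7194aa6, 9188da9, dc644db}.
f0c6eb8 is not among them, so fast-forward is not possible.

No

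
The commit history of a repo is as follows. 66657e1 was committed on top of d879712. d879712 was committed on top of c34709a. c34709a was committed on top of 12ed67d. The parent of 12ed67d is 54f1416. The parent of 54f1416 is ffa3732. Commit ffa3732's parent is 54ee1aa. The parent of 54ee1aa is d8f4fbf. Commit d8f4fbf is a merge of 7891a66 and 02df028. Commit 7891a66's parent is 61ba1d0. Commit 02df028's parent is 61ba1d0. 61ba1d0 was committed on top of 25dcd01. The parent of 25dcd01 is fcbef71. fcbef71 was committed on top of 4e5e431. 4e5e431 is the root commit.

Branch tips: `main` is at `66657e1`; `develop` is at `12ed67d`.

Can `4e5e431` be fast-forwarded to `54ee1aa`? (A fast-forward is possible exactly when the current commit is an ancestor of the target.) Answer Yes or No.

A fast-forward from 4e5e431 to 54ee1aa is possible iff 4e5e431 is an ancestor of 54ee1aa.
Ancestors of 54ee1aa: {02df028, 25dcd01, 4e5e431, 54ee1aa, 61ba1d0, 7891a66, d8f4fbf, fcbef71}.
4e5e431 is among them, so fast-forward is possible.

Yes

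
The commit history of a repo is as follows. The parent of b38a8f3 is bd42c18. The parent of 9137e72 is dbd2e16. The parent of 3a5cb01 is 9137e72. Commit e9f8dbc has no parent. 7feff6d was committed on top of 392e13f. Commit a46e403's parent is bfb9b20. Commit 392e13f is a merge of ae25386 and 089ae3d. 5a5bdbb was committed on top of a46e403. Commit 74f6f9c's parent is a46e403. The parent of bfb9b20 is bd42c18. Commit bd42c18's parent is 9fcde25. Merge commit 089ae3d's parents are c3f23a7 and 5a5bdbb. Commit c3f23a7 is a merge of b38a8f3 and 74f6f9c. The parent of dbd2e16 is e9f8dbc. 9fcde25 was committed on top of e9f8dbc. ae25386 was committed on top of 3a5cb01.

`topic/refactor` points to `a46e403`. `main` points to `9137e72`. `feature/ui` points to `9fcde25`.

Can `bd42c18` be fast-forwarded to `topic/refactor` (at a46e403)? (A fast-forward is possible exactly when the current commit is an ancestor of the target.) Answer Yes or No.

A fast-forward from bd42c18 to a46e403 is possible iff bd42c18 is an ancestor of a46e403.
Ancestors of a46e403: {9fcde25, a46e403, bd42c18, bfb9b20, e9f8dbc}.
bd42c18 is among them, so fast-forward is possible.

Yes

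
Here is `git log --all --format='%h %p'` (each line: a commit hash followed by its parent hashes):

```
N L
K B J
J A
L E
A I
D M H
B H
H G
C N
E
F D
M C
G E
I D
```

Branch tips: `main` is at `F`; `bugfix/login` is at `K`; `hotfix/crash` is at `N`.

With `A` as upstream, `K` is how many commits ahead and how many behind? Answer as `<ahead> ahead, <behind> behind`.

3 ahead, 0 behind

Reachable from K: {A, B, C, D, E, G, H, I, J, K, L, M, N}.
Reachable from A: {A, C, D, E, G, H, I, L, M, N}.
Only in K's history (ahead): {B, J, K} — 3.
Only in A's history (behind): {} — 0.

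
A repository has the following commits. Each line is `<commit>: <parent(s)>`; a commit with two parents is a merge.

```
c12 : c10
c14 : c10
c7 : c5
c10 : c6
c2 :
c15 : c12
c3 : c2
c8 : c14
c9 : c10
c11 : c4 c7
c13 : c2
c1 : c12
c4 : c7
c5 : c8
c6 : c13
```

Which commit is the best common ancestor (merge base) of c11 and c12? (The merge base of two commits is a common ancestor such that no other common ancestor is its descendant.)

c10

Ancestors of c11: {c10, c11, c13, c14, c2, c4, c5, c6, c7, c8}.
Ancestors of c12: {c10, c12, c13, c2, c6}.
Common ancestors: {c10, c13, c2, c6}.
Among these, c10 is not an ancestor of any other common ancestor — it is the merge base.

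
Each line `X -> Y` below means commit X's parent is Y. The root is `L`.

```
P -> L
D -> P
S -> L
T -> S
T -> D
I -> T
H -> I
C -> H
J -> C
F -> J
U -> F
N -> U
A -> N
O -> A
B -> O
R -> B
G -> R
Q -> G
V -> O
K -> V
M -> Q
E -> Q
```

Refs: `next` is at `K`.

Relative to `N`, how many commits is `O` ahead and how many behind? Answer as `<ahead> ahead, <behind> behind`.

Reachable from O: {A, C, D, F, H, I, J, L, N, O, P, S, T, U}.
Reachable from N: {C, D, F, H, I, J, L, N, P, S, T, U}.
Only in O's history (ahead): {A, O} — 2.
Only in N's history (behind): {} — 0.

2 ahead, 0 behind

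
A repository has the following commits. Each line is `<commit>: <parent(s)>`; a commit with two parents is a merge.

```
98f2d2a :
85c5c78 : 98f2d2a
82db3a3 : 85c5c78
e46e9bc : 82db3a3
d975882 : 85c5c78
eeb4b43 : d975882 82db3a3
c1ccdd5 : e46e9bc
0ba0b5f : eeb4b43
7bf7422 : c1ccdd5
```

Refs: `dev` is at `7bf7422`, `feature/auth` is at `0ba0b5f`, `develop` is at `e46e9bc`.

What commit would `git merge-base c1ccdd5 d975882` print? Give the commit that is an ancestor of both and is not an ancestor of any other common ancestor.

Ancestors of c1ccdd5: {82db3a3, 85c5c78, 98f2d2a, c1ccdd5, e46e9bc}.
Ancestors of d975882: {85c5c78, 98f2d2a, d975882}.
Common ancestors: {85c5c78, 98f2d2a}.
Among these, 85c5c78 is not an ancestor of any other common ancestor — it is the merge base.

85c5c78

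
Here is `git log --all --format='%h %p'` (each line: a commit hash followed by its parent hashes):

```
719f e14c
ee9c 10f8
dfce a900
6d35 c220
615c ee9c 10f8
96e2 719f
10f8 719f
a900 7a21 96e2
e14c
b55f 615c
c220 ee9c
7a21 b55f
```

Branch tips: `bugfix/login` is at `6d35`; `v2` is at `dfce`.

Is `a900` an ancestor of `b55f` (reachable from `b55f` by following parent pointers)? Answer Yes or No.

Ancestors of b55f: {10f8, 615c, 719f, b55f, e14c, ee9c}.
a900 is not in that set, so it is not an ancestor of b55f.

No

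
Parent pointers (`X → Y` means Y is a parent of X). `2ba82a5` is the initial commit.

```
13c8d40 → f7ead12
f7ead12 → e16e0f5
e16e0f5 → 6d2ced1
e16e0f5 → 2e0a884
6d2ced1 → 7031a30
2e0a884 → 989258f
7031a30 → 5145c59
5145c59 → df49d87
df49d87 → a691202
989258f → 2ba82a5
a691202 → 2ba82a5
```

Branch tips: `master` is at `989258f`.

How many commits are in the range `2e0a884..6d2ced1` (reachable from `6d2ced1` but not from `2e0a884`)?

Reachable from 6d2ced1: {2ba82a5, 5145c59, 6d2ced1, 7031a30, a691202, df49d87}.
Reachable from 2e0a884: {2ba82a5, 2e0a884, 989258f}.
In 6d2ced1's history but not 2e0a884's: {5145c59, 6d2ced1, 7031a30, a691202, df49d87} — 5 commits.

5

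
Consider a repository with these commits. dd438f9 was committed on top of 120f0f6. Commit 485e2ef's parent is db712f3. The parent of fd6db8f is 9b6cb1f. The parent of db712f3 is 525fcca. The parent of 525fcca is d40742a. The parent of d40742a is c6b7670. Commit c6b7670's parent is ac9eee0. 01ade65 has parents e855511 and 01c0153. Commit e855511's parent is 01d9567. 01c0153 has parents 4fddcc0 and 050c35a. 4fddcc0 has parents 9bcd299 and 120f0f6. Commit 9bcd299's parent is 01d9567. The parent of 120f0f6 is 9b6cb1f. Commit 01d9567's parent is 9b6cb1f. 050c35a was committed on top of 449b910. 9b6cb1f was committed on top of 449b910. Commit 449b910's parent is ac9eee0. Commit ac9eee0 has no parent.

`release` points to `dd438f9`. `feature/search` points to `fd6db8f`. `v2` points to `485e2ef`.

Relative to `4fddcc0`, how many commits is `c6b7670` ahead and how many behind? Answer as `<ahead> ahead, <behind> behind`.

1 ahead, 6 behind

Reachable from c6b7670: {ac9eee0, c6b7670}.
Reachable from 4fddcc0: {01d9567, 120f0f6, 449b910, 4fddcc0, 9b6cb1f, 9bcd299, ac9eee0}.
Only in c6b7670's history (ahead): {c6b7670} — 1.
Only in 4fddcc0's history (behind): {01d9567, 120f0f6, 449b910, 4fddcc0, 9b6cb1f, 9bcd299} — 6.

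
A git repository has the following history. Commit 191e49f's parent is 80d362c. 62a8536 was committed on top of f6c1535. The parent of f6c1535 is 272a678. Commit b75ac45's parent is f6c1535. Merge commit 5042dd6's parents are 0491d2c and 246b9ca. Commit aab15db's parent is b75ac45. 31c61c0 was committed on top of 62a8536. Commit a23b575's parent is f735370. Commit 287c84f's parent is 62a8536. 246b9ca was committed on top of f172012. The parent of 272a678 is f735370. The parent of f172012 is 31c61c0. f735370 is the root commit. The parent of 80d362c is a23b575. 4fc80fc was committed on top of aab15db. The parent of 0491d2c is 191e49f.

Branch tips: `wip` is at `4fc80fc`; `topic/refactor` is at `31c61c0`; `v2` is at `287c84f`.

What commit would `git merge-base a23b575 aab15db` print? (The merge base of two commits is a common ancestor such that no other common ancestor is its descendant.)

Ancestors of a23b575: {a23b575, f735370}.
Ancestors of aab15db: {272a678, aab15db, b75ac45, f6c1535, f735370}.
Common ancestors: {f735370}.
The only common ancestor is f735370, so it is the merge base.

f735370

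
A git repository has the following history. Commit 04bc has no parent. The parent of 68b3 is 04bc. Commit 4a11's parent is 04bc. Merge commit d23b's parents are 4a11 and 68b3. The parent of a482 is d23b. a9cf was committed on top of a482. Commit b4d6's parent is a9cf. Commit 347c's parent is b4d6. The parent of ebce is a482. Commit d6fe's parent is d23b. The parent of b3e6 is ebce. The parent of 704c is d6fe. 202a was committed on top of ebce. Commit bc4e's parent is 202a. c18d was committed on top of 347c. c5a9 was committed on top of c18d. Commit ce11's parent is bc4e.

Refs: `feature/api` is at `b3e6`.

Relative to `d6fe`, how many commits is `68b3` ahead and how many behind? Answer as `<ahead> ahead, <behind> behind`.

0 ahead, 3 behind

Reachable from 68b3: {04bc, 68b3}.
Reachable from d6fe: {04bc, 4a11, 68b3, d23b, d6fe}.
Only in 68b3's history (ahead): {} — 0.
Only in d6fe's history (behind): {4a11, d23b, d6fe} — 3.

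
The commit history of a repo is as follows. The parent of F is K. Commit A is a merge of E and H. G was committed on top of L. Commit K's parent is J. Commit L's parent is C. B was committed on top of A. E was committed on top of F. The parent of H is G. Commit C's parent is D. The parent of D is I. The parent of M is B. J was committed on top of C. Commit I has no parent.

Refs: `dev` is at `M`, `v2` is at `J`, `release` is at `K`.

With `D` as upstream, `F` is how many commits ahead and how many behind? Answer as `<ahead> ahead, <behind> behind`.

4 ahead, 0 behind

Reachable from F: {C, D, F, I, J, K}.
Reachable from D: {D, I}.
Only in F's history (ahead): {C, F, J, K} — 4.
Only in D's history (behind): {} — 0.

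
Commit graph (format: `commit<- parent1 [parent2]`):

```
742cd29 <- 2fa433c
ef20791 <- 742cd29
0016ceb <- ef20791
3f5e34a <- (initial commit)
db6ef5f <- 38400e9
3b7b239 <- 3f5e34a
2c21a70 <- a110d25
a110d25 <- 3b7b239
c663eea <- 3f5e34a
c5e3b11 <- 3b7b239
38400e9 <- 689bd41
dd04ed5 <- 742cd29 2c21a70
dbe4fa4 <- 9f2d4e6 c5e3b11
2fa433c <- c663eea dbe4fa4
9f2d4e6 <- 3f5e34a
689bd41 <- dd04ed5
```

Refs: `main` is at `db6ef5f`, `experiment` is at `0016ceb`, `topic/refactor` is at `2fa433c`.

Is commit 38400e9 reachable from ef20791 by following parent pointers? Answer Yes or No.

Ancestors of ef20791: {2fa433c, 3b7b239, 3f5e34a, 742cd29, 9f2d4e6, c5e3b11, c663eea, dbe4fa4, ef20791}.
38400e9 is not in that set, so it is not an ancestor of ef20791.

No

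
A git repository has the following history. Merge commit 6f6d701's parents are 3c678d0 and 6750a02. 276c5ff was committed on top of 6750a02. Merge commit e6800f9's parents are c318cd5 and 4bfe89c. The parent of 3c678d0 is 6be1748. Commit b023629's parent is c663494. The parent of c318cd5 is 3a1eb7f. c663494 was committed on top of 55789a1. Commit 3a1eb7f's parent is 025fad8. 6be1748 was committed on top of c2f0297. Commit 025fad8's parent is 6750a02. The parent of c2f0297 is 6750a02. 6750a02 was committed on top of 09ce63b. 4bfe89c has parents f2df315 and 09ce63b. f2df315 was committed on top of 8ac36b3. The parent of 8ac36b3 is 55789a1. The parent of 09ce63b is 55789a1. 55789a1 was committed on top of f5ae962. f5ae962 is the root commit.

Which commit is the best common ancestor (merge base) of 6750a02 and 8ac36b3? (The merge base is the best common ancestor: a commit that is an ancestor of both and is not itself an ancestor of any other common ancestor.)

55789a1

Ancestors of 6750a02: {09ce63b, 55789a1, 6750a02, f5ae962}.
Ancestors of 8ac36b3: {55789a1, 8ac36b3, f5ae962}.
Common ancestors: {55789a1, f5ae962}.
Among these, 55789a1 is not an ancestor of any other common ancestor — it is the merge base.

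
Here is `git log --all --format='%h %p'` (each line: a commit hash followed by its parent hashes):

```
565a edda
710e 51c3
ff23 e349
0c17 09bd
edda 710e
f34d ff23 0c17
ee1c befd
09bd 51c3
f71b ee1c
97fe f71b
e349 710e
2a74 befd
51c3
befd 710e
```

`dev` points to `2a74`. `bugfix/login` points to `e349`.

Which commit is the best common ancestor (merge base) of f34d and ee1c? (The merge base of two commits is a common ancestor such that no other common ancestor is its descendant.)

Ancestors of f34d: {09bd, 0c17, 51c3, 710e, e349, f34d, ff23}.
Ancestors of ee1c: {51c3, 710e, befd, ee1c}.
Common ancestors: {51c3, 710e}.
Among these, 710e is not an ancestor of any other common ancestor — it is the merge base.

710e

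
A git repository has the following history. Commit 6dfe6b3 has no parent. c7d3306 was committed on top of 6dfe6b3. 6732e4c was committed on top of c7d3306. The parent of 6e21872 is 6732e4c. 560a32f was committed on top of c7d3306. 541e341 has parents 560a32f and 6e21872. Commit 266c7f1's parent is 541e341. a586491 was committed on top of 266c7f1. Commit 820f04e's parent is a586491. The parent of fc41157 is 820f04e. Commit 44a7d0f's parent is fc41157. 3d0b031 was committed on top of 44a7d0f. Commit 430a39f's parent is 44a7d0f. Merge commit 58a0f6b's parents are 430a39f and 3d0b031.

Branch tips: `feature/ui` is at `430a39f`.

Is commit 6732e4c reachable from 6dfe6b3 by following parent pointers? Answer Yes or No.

No

Ancestors of 6dfe6b3: {6dfe6b3}.
6732e4c is not in that set, so it is not an ancestor of 6dfe6b3.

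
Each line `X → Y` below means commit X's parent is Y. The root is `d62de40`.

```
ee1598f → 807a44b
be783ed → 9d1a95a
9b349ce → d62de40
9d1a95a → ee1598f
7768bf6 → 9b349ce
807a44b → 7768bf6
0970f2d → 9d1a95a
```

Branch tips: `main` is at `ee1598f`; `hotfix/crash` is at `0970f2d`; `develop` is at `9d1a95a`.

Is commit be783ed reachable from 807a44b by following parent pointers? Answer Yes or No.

No

Ancestors of 807a44b: {7768bf6, 807a44b, 9b349ce, d62de40}.
be783ed is not in that set, so it is not an ancestor of 807a44b.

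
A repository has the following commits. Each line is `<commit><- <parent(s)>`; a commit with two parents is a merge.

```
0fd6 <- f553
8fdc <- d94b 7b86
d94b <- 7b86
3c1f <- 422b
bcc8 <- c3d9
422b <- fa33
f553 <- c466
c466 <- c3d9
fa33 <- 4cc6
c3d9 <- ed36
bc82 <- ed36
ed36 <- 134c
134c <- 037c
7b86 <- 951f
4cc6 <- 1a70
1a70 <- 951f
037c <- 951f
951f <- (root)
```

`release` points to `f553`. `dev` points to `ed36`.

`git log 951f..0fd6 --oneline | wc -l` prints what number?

7

Reachable from 0fd6: {037c, 0fd6, 134c, 951f, c3d9, c466, ed36, f553}.
Reachable from 951f: {951f}.
In 0fd6's history but not 951f's: {037c, 0fd6, 134c, c3d9, c466, ed36, f553} — 7 commits.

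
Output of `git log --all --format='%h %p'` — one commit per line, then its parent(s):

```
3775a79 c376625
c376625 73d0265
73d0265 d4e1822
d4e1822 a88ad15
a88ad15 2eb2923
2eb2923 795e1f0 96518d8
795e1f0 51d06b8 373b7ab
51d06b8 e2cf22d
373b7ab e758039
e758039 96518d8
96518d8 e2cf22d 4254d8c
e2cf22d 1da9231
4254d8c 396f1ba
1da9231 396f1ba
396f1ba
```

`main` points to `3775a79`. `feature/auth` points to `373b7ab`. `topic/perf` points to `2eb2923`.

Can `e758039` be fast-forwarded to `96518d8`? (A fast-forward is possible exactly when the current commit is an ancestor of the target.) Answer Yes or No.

A fast-forward from e758039 to 96518d8 is possible iff e758039 is an ancestor of 96518d8.
Ancestors of 96518d8: {1da9231, 396f1ba, 4254d8c, 96518d8, e2cf22d}.
e758039 is not among them, so fast-forward is not possible.

No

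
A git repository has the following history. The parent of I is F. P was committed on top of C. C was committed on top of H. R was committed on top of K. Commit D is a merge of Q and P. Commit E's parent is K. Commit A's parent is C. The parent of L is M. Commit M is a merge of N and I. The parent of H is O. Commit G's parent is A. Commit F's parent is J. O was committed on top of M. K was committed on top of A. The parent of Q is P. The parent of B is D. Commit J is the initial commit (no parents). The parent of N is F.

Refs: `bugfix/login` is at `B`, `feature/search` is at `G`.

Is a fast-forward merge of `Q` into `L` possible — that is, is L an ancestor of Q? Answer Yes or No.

No

A fast-forward from L to Q is possible iff L is an ancestor of Q.
Ancestors of Q: {C, F, H, I, J, M, N, O, P, Q}.
L is not among them, so fast-forward is not possible.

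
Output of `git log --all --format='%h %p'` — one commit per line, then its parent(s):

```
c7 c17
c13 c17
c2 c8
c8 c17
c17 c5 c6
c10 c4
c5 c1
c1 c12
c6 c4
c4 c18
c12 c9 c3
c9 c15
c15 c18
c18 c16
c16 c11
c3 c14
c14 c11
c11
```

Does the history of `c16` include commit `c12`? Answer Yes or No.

No

Ancestors of c16: {c11, c16}.
c12 is not in that set, so it is not an ancestor of c16.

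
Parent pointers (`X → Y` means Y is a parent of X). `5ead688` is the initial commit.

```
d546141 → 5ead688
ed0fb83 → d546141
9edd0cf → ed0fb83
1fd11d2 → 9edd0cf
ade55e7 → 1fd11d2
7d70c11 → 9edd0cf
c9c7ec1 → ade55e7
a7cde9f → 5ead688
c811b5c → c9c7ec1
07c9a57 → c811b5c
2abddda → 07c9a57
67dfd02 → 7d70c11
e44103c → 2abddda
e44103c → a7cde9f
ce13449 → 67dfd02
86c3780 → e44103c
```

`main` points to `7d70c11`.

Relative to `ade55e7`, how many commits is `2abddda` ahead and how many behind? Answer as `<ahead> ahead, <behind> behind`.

4 ahead, 0 behind

Reachable from 2abddda: {07c9a57, 1fd11d2, 2abddda, 5ead688, 9edd0cf, ade55e7, c811b5c, c9c7ec1, d546141, ed0fb83}.
Reachable from ade55e7: {1fd11d2, 5ead688, 9edd0cf, ade55e7, d546141, ed0fb83}.
Only in 2abddda's history (ahead): {07c9a57, 2abddda, c811b5c, c9c7ec1} — 4.
Only in ade55e7's history (behind): {} — 0.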